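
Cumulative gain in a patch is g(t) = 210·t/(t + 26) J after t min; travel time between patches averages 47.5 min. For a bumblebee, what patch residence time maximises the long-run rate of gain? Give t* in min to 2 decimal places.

Optimal t* satisfies g'(t*) = g(t*)/(T + t*).
g'(t) = 210·26/(t + 26)². Setting 210·26/(t+26)² = 210t/[(t+26)(47.5+t)] gives 26(47.5+t) = t(t+26), so t² = 26×47.5 = 1235.
t* = √1235 = 35.14 min.

35.14 min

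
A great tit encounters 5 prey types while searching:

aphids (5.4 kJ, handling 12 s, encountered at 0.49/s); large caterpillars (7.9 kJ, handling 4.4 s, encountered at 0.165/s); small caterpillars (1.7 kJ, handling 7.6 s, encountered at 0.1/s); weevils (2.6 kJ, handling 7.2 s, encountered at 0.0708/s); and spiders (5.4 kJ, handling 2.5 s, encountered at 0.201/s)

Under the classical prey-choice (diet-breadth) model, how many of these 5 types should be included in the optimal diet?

Profitabilities (E/h, kJ/s): spiders 2.16, large caterpillars 1.8, aphids 0.45, weevils 0.361, small caterpillars 0.224. Add prey in this order while the next type's profitability exceeds the intake rate on those already taken.
Rate on top 1: 0.7224. large caterpillars: 1.8 > 0.7224 → include.
Rate on top 2: 1.072. aphids: 0.45 < 1.072 → exclude; stop.
Optimal diet: spiders, large caterpillars — 2 of 5 types.

2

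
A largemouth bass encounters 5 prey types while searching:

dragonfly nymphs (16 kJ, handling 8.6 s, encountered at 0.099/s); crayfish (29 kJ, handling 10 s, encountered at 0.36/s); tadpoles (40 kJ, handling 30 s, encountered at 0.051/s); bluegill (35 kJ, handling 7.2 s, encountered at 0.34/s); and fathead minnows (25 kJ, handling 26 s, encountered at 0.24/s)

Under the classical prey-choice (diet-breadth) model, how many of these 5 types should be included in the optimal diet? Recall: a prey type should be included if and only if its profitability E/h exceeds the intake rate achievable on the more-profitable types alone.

Rank by E/h (kJ/s): bluegill 4.86, crayfish 2.9, dragonfly nymphs 1.86, tadpoles 1.33, fathead minnows 0.962. Include each in turn until the next type's E/h falls below the running intake rate.
Rate on top 1: 3.451. crayfish: 2.9 < 3.451 → exclude; stop.
Optimal diet: bluegill — 1 of 5 types.

1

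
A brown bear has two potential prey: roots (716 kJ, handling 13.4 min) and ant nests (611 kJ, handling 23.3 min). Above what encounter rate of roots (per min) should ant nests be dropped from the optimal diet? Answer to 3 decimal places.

0.072 per min

The zero-one rule: include ant nests iff E₂/h₂ > λE₁/(1+λh₁). Equality gives the switch point.
λE₁h₂ = E₂ + λE₂h₁ ⇒ λ = E₂/(E₁h₂ − E₂h₁) = 611/(1.668e+04 − 8187) = 0.07192 per min.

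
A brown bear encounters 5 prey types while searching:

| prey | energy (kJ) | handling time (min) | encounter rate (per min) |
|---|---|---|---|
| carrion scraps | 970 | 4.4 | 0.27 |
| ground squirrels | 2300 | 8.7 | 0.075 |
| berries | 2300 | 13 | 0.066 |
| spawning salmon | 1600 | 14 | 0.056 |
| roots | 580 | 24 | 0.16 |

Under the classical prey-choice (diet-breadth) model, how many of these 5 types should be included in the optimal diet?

3

Profitabilities (E/h, kJ/min): ground squirrels 264, carrion scraps 220, berries 177, spawning salmon 114, roots 24.2. Add prey in this order while the next type's profitability exceeds the intake rate on those already taken.
Rate on top 1: 104.4. carrion scraps: 220 > 104.4 → include.
Rate on top 2: 152.9. berries: 177 > 152.9 → include.
Rate on top 3: 158.5. spawning salmon: 114 < 158.5 → exclude; stop.
Optimal diet: ground squirrels, carrion scraps, berries — 3 of 5 types.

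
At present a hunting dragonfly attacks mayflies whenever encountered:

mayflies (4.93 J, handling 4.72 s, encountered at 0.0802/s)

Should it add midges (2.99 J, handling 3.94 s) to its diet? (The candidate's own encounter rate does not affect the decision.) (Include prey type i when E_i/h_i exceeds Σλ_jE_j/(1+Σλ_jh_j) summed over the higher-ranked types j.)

Yes

Intake rate on the current diet: R = (0.0802×4.93) / (1 + 0.0802×4.72) = 0.3954/1.379 = 0.2868 J/s.
midges: E/h = 2.99/3.94 = 0.7589 J/s.
0.7589 > 0.2868, so adding midges raises the average — include it.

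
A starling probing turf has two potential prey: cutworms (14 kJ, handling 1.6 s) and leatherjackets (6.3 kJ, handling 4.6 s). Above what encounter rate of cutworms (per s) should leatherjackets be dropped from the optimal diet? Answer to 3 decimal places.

At the threshold, the rate on cutworms alone equals the profitability of leatherjackets: λ·14/(1 + λ·1.6) = 6.3/4.6 = 1.37.
Rearranging, λ(14 − 1.37×1.6) = 1.37, so λ = 1.37/11.81 = 0.116 per s.

0.116 per s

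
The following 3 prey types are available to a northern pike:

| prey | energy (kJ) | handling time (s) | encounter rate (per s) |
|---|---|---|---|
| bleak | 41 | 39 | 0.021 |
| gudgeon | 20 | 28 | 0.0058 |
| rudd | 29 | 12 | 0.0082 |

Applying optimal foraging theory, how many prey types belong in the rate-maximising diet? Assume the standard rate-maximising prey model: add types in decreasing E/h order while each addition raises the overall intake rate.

3

E/h in descending order: rudd 2.42, bleak 1.05, gudgeon 0.714 kJ/s. The optimal diet is the largest prefix of this list for which every included type satisfies E_i/h_i > R on the types above it.
Rate on top 1: 0.2165. bleak: 1.05 > 0.2165 → include.
Rate on top 2: 0.5731. gudgeon: 0.714 > 0.5731 → include.
Optimal diet: rudd, bleak, gudgeon — 3 of 3 types.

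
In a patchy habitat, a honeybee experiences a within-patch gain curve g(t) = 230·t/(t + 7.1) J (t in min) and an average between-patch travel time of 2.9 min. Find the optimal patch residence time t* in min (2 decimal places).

Optimal t* satisfies g'(t*) = g(t*)/(T + t*).
g'(t) = 230·7.1/(t + 7.1)². Setting 230·7.1/(t+7.1)² = 230t/[(t+7.1)(2.9+t)] gives 7.1(2.9+t) = t(t+7.1), so t² = 7.1×2.9 = 20.59.
t* = √20.59 = 4.538 min.

4.54 min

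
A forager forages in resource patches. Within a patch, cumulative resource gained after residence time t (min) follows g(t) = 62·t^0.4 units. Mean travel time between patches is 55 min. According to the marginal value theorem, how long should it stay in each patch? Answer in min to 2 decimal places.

36.67 min

Maximise g(t)/(T+t): set derivative to zero → g'(t)(T+t) = g(t).
g'(t) = 0.4·62·t^-0.6. Setting 0.4·62·t^-0.6 = 62·t^0.4/(55+t) gives 0.4(55+t) = t, so 0.60·t = 0.4×55.
t* = 0.4×55/0.60 = 36.67 min.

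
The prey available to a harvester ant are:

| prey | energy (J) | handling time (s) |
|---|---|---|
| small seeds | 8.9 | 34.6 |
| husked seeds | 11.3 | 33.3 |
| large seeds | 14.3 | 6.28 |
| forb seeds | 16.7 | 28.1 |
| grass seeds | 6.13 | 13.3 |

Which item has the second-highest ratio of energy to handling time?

Profitability E/h (J/s): small seeds = 8.9/34.6 = 0.257, husked seeds = 11.3/33.3 = 0.339, large seeds = 14.3/6.28 = 2.28, forb seeds = 16.7/28.1 = 0.594, grass seeds = 6.13/13.3 = 0.461.
Ranked: large seeds > forb seeds > grass seeds > husked seeds > small seeds.

forb seeds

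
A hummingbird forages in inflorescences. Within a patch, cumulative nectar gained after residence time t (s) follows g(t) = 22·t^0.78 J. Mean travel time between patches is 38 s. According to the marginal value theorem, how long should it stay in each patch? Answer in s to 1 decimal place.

Maximise g(t)/(T+t): set derivative to zero → g'(t)(T+t) = g(t).
g'(t) = 0.78·22·t^-0.22. Setting 0.78·22·t^-0.22 = 22·t^0.78/(38+t) gives 0.78(38+t) = t, so 0.22·t = 0.78×38.
t* = 0.78×38/0.22 = 134.7 s.

134.7 s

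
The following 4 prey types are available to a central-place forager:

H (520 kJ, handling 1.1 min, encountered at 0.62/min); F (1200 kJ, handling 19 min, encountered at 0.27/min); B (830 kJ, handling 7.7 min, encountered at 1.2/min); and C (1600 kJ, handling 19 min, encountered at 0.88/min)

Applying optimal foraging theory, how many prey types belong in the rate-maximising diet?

1

Profitabilities (E/h, kJ/min): H 473, B 108, C 84.2, F 63.2. Add prey in this order while the next type's profitability exceeds the intake rate on those already taken.
Rate on top 1: 191.7. B: 108 < 191.7 → exclude; stop.
Optimal diet: H — 1 of 4 types.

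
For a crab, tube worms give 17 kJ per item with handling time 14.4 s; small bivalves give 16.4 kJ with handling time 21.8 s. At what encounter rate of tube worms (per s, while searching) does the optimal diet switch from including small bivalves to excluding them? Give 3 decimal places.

0.122 per s

At the threshold, the rate on tube worms alone equals the profitability of small bivalves: λ·17/(1 + λ·14.4) = 16.4/21.8 = 0.7523.
Rearranging, λ(17 − 0.7523×14.4) = 0.7523, so λ = 0.7523/6.167 = 0.122 per s.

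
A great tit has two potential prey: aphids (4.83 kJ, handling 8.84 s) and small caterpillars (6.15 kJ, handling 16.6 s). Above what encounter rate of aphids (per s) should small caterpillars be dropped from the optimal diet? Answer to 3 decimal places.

Drop small caterpillars once their profitability E₂/h₂ falls below the rate achievable on aphids alone: E₂/h₂ = λE₁/(1 + λh₁).
Solve for λ: λE₁h₂ = E₂(1 + λh₁) → λ(E₁h₂ − E₂h₁) = E₂ → λ = E₂/(E₁h₂ − E₂h₁).
λ = 6.15/(4.83×16.6 − 6.15×8.84) = 6.15/25.81 = 0.2383 per s.

0.238 per s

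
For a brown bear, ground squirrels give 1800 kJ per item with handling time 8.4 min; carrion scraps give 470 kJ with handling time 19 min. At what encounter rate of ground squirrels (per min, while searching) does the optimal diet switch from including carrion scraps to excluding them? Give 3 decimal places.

At the threshold, the rate on ground squirrels alone equals the profitability of carrion scraps: λ·1800/(1 + λ·8.4) = 470/19 = 24.74.
Rearranging, λ(1800 − 24.74×8.4) = 24.74, so λ = 24.74/1592 = 0.01554 per min.

0.016 per min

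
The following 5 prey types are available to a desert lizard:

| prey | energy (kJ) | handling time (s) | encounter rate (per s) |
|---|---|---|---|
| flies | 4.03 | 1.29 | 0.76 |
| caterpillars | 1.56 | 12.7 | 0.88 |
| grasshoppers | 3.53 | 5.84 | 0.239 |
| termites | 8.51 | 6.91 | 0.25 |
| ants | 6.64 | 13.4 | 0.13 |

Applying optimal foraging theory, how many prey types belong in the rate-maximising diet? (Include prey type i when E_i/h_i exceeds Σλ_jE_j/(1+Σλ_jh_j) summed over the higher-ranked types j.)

Profitabilities (E/h, kJ/s): flies 3.12, termites 1.23, grasshoppers 0.604, ants 0.496, caterpillars 0.123. Add prey in this order while the next type's profitability exceeds the intake rate on those already taken.
Rate on top 1: 1.547. termites: 1.23 < 1.547 → exclude; stop.
Optimal diet: flies — 1 of 5 types.

1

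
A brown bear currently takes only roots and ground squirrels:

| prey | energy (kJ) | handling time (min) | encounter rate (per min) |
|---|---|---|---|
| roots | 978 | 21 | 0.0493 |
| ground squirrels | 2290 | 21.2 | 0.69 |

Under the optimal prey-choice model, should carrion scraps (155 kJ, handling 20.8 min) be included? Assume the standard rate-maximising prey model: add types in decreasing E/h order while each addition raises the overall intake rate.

No

Intake rate on the current diet: R = (0.0493×978 + 0.69×2290) / (1 + 0.0493×21 + 0.69×21.2) = 1628/16.66 = 97.72 kJ/min.
Profitability of carrion scraps: 155/20.8 = 7.452 kJ/min.
Since 7.452 < R, time spent handling carrion scraps is better spent searching.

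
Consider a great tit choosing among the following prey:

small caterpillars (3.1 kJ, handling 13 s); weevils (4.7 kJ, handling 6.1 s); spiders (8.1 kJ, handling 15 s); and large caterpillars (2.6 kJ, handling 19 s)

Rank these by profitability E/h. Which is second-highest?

In descending order of E/h:
weevils: 4.7/6.1 = 0.77 kJ/s
spiders: 8.1/15 = 0.54 kJ/s
small caterpillars: 3.1/13 = 0.238 kJ/s
large caterpillars: 2.6/19 = 0.137 kJ/s

spiders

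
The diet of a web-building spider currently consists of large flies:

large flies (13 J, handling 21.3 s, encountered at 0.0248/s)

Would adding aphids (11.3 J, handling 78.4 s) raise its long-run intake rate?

Current rate: (0.0248×13)/(1 + 0.0248×21.3) = 0.211 J/s.
aphids: E/h = 11.3/78.4 = 0.1441 J/s.
Since 0.1441 < R, time spent handling aphids is better spent searching.

No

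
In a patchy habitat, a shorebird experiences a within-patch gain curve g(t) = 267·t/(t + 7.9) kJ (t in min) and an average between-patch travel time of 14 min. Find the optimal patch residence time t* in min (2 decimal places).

10.52 min

Maximise g(t)/(T+t): set derivative to zero → g'(t)(T+t) = g(t).
g'(t) = 267·7.9/(t + 7.9)². Setting 267·7.9/(t+7.9)² = 267t/[(t+7.9)(14+t)] gives 7.9(14+t) = t(t+7.9), so t² = 7.9×14 = 110.6.
t* = √110.6 = 10.52 min.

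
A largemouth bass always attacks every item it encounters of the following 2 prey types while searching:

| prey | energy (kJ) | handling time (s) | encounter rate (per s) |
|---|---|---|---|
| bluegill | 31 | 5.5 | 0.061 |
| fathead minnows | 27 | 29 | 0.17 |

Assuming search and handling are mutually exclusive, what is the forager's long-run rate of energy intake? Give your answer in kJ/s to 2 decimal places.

1.03 kJ/s

R = (0.061×31 + 0.17×27) / (1 + 0.061×5.5 + 0.17×29) = 6.481/6.266 = 1.034 kJ/s.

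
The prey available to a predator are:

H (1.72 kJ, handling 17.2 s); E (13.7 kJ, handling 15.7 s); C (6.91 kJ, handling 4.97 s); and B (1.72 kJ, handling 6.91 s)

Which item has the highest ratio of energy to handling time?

C

Profitability E/h (kJ/s): H = 1.72/17.2 = 0.1, E = 13.7/15.7 = 0.873, C = 6.91/4.97 = 1.39, B = 1.72/6.91 = 0.249.
Ranked: C > E > B > H.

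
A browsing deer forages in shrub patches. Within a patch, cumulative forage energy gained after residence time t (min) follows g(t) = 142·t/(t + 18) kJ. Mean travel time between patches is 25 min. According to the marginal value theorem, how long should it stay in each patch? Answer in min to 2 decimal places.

21.21 min

By the marginal value theorem, leave when the instantaneous gain rate g'(t) equals the habitat-wide average g(t)/(T + t).
g'(t) = 142·18/(t + 18)². Setting 142·18/(t+18)² = 142t/[(t+18)(25+t)] gives 18(25+t) = t(t+18), so t² = 18×25 = 450.
t* = √450 = 21.21 min.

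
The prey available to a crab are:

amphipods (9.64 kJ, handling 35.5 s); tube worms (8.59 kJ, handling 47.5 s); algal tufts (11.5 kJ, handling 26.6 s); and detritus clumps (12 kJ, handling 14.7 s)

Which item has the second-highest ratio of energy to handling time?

In descending order of E/h:
detritus clumps: 12/14.7 = 0.816 kJ/s
algal tufts: 11.5/26.6 = 0.432 kJ/s
amphipods: 9.64/35.5 = 0.272 kJ/s
tube worms: 8.59/47.5 = 0.181 kJ/s

algal tufts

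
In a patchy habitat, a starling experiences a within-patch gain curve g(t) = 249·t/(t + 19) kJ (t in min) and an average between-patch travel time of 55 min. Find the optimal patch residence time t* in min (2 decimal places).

32.33 min

By the marginal value theorem, leave when the instantaneous gain rate g'(t) equals the habitat-wide average g(t)/(T + t).
g'(t) = 249·19/(t + 19)². Setting 249·19/(t+19)² = 249t/[(t+19)(55+t)] gives 19(55+t) = t(t+19), so t² = 19×55 = 1045.
t* = √1045 = 32.33 min.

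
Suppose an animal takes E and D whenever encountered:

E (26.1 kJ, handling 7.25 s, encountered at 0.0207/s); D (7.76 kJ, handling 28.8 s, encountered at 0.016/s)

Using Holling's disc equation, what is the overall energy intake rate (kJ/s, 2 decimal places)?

0.41 kJ/s

R = Σλ_iE_i / (1 + Σλ_ih_i)
Numerator: 0.0207×26.1 + 0.016×7.76 = 0.6644
Denominator: 1 + 0.0207×7.25 + 0.016×28.8 = 1.611
R = 0.6644/1.611 = 0.4125 kJ/s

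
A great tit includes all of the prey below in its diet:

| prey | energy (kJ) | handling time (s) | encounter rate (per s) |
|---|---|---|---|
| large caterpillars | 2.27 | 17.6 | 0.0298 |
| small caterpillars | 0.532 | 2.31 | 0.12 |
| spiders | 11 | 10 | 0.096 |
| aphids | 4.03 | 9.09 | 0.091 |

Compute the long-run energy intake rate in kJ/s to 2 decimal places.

0.43 kJ/s

Energy encountered per unit search time: 0.0298×2.27 + 0.12×0.532 + 0.096×11 + 0.091×4.03 = 1.554 kJ/s.
Handling time per unit search time: 0.0298×17.6 + 0.12×2.31 + 0.096×10 + 0.091×9.09 = 2.589.
Rate = 1.554/(1 + 2.589) = 0.4331 kJ/s.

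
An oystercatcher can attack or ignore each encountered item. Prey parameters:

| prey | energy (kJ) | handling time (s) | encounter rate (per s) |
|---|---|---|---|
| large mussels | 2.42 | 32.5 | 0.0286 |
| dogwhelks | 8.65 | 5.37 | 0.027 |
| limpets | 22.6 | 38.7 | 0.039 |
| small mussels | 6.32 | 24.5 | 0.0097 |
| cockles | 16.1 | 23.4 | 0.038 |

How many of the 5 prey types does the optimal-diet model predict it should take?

3

Rank by E/h (kJ/s): dogwhelks 1.61, cockles 0.688, limpets 0.584, small mussels 0.258, large mussels 0.0745. Include each in turn until the next type's E/h falls below the running intake rate.
Rate on top 1: 0.204. cockles: 0.688 > 0.204 → include.
Rate on top 2: 0.4156. limpets: 0.584 > 0.4156 → include.
Rate on top 3: 0.4873. small mussels: 0.258 < 0.4873 → exclude; stop.
Optimal diet: dogwhelks, cockles, limpets — 3 of 5 types.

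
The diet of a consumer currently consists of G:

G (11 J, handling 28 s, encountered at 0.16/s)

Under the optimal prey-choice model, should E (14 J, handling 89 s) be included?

No

Current rate: (0.16×11)/(1 + 0.16×28) = 0.3212 J/s.
Profitability of E: 14/89 = 0.1573 J/s.
Since 0.1573 < R, time spent handling E is better spent searching.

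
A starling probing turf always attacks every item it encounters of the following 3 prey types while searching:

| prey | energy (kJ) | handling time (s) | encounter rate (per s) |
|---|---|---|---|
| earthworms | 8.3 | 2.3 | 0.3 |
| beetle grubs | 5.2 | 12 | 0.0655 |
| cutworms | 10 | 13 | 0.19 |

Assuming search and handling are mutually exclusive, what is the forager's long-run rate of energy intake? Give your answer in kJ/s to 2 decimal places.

0.96 kJ/s

R = (0.3×8.3 + 0.0655×5.2 + 0.19×10) / (1 + 0.3×2.3 + 0.0655×12 + 0.19×13) = 4.731/4.946 = 0.9564 kJ/s.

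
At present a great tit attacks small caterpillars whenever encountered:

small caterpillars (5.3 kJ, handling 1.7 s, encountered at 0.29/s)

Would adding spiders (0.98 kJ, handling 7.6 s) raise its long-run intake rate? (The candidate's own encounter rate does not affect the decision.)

On small caterpillars alone, R = ΣλE/(1+Σλh) = 1.537/1.493 = 1.029 kJ/s.
spiders: E/h = 0.98/7.6 = 0.1289 kJ/s.
Since 0.1289 < R, time spent handling spiders is better spent searching.

No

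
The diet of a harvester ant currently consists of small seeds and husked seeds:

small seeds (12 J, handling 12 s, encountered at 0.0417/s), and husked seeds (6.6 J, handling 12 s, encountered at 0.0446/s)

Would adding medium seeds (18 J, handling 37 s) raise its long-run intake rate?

Yes

Current rate: (0.0417×12 + 0.0446×6.6)/(1 + 0.0417×12 + 0.0446×12) = 0.3904 J/s.
medium seeds: E/h = 18/37 = 0.4865 J/s.
0.4865 > 0.3904, so adding medium seeds raises the average — include it.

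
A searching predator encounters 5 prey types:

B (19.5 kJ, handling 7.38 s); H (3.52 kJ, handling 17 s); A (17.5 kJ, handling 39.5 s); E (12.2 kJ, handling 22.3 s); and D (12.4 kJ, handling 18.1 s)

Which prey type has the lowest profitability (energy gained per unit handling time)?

In descending order of E/h:
B: 19.5/7.38 = 2.64 kJ/s
D: 12.4/18.1 = 0.685 kJ/s
E: 12.2/22.3 = 0.547 kJ/s
A: 17.5/39.5 = 0.443 kJ/s
H: 3.52/17 = 0.207 kJ/s

H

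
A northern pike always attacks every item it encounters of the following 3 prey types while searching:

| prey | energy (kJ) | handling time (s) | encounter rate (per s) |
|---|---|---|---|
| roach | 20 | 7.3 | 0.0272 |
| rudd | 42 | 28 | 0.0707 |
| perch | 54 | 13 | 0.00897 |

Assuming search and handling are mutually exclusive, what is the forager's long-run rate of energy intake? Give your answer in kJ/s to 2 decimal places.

Energy encountered per unit search time: 0.0272×20 + 0.0707×42 + 0.00897×54 = 3.998 kJ/s.
Handling time per unit search time: 0.0272×7.3 + 0.0707×28 + 0.00897×13 = 2.295.
Rate = 3.998/(1 + 2.295) = 1.213 kJ/s.

1.21 kJ/s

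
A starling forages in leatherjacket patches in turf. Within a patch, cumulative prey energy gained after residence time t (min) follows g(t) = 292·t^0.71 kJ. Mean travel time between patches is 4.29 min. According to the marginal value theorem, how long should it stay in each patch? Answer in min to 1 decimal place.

10.5 min

By the marginal value theorem, leave when the instantaneous gain rate g'(t) equals the habitat-wide average g(t)/(T + t).
g'(t) = 0.71·292·t^-0.29. Setting 0.71·292·t^-0.29 = 292·t^0.71/(4.29+t) gives 0.71(4.29+t) = t, so 0.29·t = 0.71×4.29.
t* = 0.71×4.29/0.29 = 10.5 min.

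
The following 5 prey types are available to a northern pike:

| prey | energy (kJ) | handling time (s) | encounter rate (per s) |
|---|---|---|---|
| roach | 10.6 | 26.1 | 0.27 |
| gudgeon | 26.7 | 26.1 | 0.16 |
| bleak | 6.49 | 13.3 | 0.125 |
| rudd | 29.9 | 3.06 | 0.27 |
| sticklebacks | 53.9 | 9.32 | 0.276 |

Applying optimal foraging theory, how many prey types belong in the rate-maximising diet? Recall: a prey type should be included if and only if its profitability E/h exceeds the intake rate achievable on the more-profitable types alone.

2

Rank by E/h (kJ/s): rudd 9.77, sticklebacks 5.78, gudgeon 1.02, bleak 0.488, roach 0.406. Include each in turn until the next type's E/h falls below the running intake rate.
Rate on top 1: 4.421. sticklebacks: 5.78 > 4.421 → include.
Rate on top 2: 5.218. gudgeon: 1.02 < 5.218 → exclude; stop.
Optimal diet: rudd, sticklebacks — 2 of 5 types.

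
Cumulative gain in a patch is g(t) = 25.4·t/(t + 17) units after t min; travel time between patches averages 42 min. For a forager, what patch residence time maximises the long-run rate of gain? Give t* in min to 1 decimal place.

By the marginal value theorem, leave when the instantaneous gain rate g'(t) equals the habitat-wide average g(t)/(T + t).
g'(t) = 25.4·17/(t + 17)². Setting 25.4·17/(t+17)² = 25.4t/[(t+17)(42+t)] gives 17(42+t) = t(t+17), so t² = 17×42 = 714.
t* = √714 = 26.72 min.

26.7 min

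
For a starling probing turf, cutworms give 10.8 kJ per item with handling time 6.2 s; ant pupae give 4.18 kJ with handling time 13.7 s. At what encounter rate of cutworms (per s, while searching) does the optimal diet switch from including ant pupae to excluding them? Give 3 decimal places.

At the threshold, the rate on cutworms alone equals the profitability of ant pupae: λ·10.8/(1 + λ·6.2) = 4.18/13.7 = 0.3051.
Rearranging, λ(10.8 − 0.3051×6.2) = 0.3051, so λ = 0.3051/8.908 = 0.03425 per s.

0.034 per s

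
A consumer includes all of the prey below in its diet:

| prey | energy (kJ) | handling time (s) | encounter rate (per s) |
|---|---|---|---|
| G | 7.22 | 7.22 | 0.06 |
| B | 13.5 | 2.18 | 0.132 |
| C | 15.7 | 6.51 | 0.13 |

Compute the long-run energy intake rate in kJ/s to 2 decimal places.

R = (0.06×7.22 + 0.132×13.5 + 0.13×15.7) / (1 + 0.06×7.22 + 0.132×2.18 + 0.13×6.51) = 4.256/2.567 = 1.658 kJ/s.

1.66 kJ/s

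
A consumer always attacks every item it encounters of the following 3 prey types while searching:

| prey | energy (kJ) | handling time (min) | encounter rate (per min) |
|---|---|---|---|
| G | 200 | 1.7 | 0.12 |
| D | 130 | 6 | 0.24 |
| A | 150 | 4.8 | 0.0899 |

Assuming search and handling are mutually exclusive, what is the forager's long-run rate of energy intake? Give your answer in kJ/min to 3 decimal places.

22.333 kJ/min

R = Σλ_iE_i / (1 + Σλ_ih_i)
Numerator: 0.12×200 + 0.24×130 + 0.0899×150 = 68.69
Denominator: 1 + 0.12×1.7 + 0.24×6 + 0.0899×4.8 = 3.076
R = 68.69/3.076 = 22.33 kJ/min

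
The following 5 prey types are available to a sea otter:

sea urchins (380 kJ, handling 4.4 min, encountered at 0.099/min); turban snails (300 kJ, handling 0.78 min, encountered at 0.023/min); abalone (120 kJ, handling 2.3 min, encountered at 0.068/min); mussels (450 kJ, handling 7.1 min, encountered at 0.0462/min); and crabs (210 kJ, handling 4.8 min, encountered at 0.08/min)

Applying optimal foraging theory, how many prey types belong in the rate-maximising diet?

5

E/h in descending order: turban snails 385, sea urchins 86.4, mussels 63.4, abalone 52.2, crabs 43.8 kJ/min. The optimal diet is the largest prefix of this list for which every included type satisfies E_i/h_i > R on the types above it.
Rate on top 1: 6.778. sea urchins: 86.4 > 6.778 → include.
Rate on top 2: 30.63. mussels: 63.4 > 30.63 → include.
Rate on top 3: 36.66. abalone: 52.2 > 36.66 → include.
Rate on top 4: 37.91. crabs: 43.8 > 37.91 → include.
Optimal diet: turban snails, sea urchins, mussels, abalone, crabs — 5 of 5 types.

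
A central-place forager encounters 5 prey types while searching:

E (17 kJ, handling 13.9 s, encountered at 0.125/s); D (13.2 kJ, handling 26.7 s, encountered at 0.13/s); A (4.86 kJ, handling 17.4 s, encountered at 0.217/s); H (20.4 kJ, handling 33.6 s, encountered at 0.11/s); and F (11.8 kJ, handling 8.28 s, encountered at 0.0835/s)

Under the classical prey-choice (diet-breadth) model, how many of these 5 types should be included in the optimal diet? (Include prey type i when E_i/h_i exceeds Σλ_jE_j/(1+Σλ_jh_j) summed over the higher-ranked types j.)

2

Profitabilities (E/h, kJ/s): F 1.43, E 1.22, H 0.607, D 0.494, A 0.279. Add prey in this order while the next type's profitability exceeds the intake rate on those already taken.
Rate on top 1: 0.5825. E: 1.22 > 0.5825 → include.
Rate on top 2: 0.9071. H: 0.607 < 0.9071 → exclude; stop.
Optimal diet: F, E — 2 of 5 types.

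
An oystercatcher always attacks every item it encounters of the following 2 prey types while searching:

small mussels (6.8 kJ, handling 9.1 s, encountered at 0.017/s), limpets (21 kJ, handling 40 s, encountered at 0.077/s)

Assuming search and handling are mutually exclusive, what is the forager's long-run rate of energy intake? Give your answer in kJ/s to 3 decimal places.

0.409 kJ/s

R = (0.017×6.8 + 0.077×21) / (1 + 0.017×9.1 + 0.077×40) = 1.733/4.235 = 0.4091 kJ/s.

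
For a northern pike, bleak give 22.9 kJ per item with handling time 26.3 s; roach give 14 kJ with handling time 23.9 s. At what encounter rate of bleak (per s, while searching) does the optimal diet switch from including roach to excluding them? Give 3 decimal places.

0.078 per s

The zero-one rule: include roach iff E₂/h₂ > λE₁/(1+λh₁). Equality gives the switch point.
λE₁h₂ = E₂ + λE₂h₁ ⇒ λ = E₂/(E₁h₂ − E₂h₁) = 14/(547.3 − 368.2) = 0.07816 per s.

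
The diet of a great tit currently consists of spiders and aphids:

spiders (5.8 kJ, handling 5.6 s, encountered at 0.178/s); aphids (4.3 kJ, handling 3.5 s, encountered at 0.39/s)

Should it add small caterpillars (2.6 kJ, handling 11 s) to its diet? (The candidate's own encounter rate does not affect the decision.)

No

Intake rate on the current diet: R = (0.178×5.8 + 0.39×4.3) / (1 + 0.178×5.6 + 0.39×3.5) = 2.709/3.362 = 0.8059 kJ/s.
small caterpillars: E/h = 2.6/11 = 0.2364 kJ/s.
0.2364 < 0.8059, so adding small caterpillars would lower the average — exclude it.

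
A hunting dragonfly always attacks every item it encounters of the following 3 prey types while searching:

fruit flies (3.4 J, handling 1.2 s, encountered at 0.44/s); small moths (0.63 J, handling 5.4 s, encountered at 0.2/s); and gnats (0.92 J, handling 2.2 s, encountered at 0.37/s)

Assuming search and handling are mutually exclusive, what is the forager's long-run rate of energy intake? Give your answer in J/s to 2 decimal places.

R = Σλ_iE_i / (1 + Σλ_ih_i)
Numerator: 0.44×3.4 + 0.2×0.63 + 0.37×0.92 = 1.962
Denominator: 1 + 0.44×1.2 + 0.2×5.4 + 0.37×2.2 = 3.422
R = 1.962/3.422 = 0.5735 J/s

0.57 J/s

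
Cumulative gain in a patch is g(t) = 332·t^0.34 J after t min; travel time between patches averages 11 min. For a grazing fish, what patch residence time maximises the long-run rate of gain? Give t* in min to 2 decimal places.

5.67 min

Maximise g(t)/(T+t): set derivative to zero → g'(t)(T+t) = g(t).
g'(t) = 0.34·332·t^-0.66. Setting 0.34·332·t^-0.66 = 332·t^0.34/(11+t) gives 0.34(11+t) = t, so 0.66·t = 0.34×11.
t* = 0.34×11/0.66 = 5.667 min.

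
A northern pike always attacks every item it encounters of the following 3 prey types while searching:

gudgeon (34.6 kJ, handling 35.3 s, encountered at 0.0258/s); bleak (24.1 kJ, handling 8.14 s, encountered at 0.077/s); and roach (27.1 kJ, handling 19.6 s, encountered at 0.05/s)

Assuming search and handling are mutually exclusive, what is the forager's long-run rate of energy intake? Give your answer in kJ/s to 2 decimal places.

1.17 kJ/s

Energy encountered per unit search time: 0.0258×34.6 + 0.077×24.1 + 0.05×27.1 = 4.103 kJ/s.
Handling time per unit search time: 0.0258×35.3 + 0.077×8.14 + 0.05×19.6 = 2.518.
Rate = 4.103/(1 + 2.518) = 1.167 kJ/s.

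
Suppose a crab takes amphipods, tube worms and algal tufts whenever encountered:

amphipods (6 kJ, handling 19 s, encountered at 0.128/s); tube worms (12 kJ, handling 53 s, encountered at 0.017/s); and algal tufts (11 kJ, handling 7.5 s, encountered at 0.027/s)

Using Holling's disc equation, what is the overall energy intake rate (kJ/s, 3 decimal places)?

0.280 kJ/s

R = Σλ_iE_i / (1 + Σλ_ih_i)
Numerator: 0.128×6 + 0.017×12 + 0.027×11 = 1.269
Denominator: 1 + 0.128×19 + 0.017×53 + 0.027×7.5 = 4.535
R = 1.269/4.535 = 0.2798 kJ/s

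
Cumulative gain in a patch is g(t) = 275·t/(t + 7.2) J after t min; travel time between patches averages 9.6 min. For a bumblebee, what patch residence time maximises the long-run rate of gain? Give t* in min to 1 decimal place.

Optimal t* satisfies g'(t*) = g(t*)/(T + t*).
g'(t) = 275·7.2/(t + 7.2)². Setting 275·7.2/(t+7.2)² = 275t/[(t+7.2)(9.6+t)] gives 7.2(9.6+t) = t(t+7.2), so t² = 7.2×9.6 = 69.12.
t* = √69.12 = 8.314 min.

8.3 min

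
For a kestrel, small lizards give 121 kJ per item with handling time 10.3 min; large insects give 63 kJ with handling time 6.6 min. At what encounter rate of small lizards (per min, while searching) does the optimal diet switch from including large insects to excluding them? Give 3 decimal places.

0.421 per min

Drop large insects once their profitability E₂/h₂ falls below the rate achievable on small lizards alone: E₂/h₂ = λE₁/(1 + λh₁).
Solve for λ: λE₁h₂ = E₂(1 + λh₁) → λ(E₁h₂ − E₂h₁) = E₂ → λ = E₂/(E₁h₂ − E₂h₁).
λ = 63/(121×6.6 − 63×10.3) = 63/149.7 = 0.4208 per min.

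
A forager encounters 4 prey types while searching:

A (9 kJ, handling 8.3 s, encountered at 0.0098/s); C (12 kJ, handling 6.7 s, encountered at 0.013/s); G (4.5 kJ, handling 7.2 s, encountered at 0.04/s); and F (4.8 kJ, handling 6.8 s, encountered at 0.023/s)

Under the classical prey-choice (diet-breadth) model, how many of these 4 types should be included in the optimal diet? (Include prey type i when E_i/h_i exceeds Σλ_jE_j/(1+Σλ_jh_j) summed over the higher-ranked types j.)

E/h in descending order: C 1.79, A 1.08, F 0.706, G 0.625 kJ/s. The optimal diet is the largest prefix of this list for which every included type satisfies E_i/h_i > R on the types above it.
Rate on top 1: 0.1435. A: 1.08 > 0.1435 → include.
Rate on top 2: 0.209. F: 0.706 > 0.209 → include.
Rate on top 3: 0.2677. G: 0.625 > 0.2677 → include.
Optimal diet: C, A, F, G — 4 of 4 types.

4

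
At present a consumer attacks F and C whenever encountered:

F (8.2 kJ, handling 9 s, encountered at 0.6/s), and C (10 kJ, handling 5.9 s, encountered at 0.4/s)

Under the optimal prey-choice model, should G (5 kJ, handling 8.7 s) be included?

On F and C alone, R = ΣλE/(1+Σλh) = 8.92/8.76 = 1.018 kJ/s.
G: E/h = 5/8.7 = 0.5747 kJ/s.
0.5747 < 1.018, so adding G would lower the average — exclude it.

No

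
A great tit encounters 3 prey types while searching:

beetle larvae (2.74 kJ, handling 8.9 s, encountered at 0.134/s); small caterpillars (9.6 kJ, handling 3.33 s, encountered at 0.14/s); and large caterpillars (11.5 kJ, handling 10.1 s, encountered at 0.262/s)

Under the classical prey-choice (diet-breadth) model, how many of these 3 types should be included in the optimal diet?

2

Rank by E/h (kJ/s): small caterpillars 2.88, large caterpillars 1.14, beetle larvae 0.308. Include each in turn until the next type's E/h falls below the running intake rate.
Rate on top 1: 0.9167. large caterpillars: 1.14 > 0.9167 → include.
Rate on top 2: 1.059. beetle larvae: 0.308 < 1.059 → exclude; stop.
Optimal diet: small caterpillars, large caterpillars — 2 of 3 types.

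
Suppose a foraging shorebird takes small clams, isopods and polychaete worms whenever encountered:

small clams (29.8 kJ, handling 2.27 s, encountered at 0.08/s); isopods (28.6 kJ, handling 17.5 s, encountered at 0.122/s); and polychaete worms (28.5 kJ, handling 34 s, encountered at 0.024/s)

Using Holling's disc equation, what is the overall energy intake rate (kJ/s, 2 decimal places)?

1.59 kJ/s

R = Σλ_iE_i / (1 + Σλ_ih_i)
Numerator: 0.08×29.8 + 0.122×28.6 + 0.024×28.5 = 6.557
Denominator: 1 + 0.08×2.27 + 0.122×17.5 + 0.024×34 = 4.133
R = 6.557/4.133 = 1.587 kJ/s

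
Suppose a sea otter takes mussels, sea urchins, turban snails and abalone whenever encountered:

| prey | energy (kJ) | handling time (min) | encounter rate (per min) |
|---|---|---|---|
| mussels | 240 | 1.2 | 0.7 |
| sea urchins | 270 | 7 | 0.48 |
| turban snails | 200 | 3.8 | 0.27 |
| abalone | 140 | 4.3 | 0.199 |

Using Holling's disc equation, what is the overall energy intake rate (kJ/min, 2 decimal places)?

53.58 kJ/min

Energy encountered per unit search time: 0.7×240 + 0.48×270 + 0.27×200 + 0.199×140 = 379.5 kJ/min.
Handling time per unit search time: 0.7×1.2 + 0.48×7 + 0.27×3.8 + 0.199×4.3 = 6.082.
Rate = 379.5/(1 + 6.082) = 53.58 kJ/min.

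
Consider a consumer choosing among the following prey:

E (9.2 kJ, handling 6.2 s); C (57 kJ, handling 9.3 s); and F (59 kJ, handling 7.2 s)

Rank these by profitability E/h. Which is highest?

In descending order of E/h:
F: 59/7.2 = 8.19 kJ/s
C: 57/9.3 = 6.13 kJ/s
E: 9.2/6.2 = 1.48 kJ/s

F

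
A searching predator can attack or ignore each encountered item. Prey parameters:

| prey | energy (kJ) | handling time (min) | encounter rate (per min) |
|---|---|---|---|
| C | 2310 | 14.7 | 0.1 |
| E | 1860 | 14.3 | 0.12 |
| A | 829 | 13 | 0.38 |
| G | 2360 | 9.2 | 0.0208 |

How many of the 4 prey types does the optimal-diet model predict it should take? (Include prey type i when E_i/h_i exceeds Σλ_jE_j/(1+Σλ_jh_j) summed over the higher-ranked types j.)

Rank by E/h (kJ/min): G 257, C 157, E 130, A 63.8. Include each in turn until the next type's E/h falls below the running intake rate.
Rate on top 1: 41.2. C: 157 > 41.2 → include.
Rate on top 2: 105.2. E: 130 > 105.2 → include.
Rate on top 3: 115. A: 63.8 < 115 → exclude; stop.
Optimal diet: G, C, E — 3 of 4 types.

3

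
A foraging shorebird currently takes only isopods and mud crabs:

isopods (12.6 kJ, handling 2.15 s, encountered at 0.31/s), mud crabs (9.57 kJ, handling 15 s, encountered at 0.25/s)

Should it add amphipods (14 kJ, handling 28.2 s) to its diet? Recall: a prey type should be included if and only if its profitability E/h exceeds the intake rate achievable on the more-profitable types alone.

No

On isopods and mud crabs alone, R = ΣλE/(1+Σλh) = 6.298/5.417 = 1.163 kJ/s.
amphipods: E/h = 14/28.2 = 0.4965 kJ/s.
Since 0.4965 < R, time spent handling amphipods is better spent searching.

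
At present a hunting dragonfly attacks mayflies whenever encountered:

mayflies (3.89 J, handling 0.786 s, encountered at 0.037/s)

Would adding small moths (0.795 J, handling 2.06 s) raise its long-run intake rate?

Yes

Intake rate on the current diet: R = (0.037×3.89) / (1 + 0.037×0.786) = 0.1439/1.029 = 0.1399 J/s.
Profitability of small moths: 0.795/2.06 = 0.3859 J/s.
Since 0.3859 > R, including small moths increases the long-run rate.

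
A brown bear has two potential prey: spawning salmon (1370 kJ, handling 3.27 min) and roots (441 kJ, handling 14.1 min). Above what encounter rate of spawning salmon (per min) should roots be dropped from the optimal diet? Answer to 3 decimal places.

At the threshold, the rate on spawning salmon alone equals the profitability of roots: λ·1370/(1 + λ·3.27) = 441/14.1 = 31.28.
Rearranging, λ(1370 − 31.28×3.27) = 31.28, so λ = 31.28/1268 = 0.02467 per min.

0.025 per min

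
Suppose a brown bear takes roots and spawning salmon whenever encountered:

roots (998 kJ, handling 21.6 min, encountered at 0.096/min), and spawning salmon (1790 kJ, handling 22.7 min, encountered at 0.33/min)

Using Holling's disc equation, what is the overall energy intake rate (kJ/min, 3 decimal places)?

R = (0.096×998 + 0.33×1790) / (1 + 0.096×21.6 + 0.33×22.7) = 686.5/10.56 = 64.98 kJ/min.

64.982 kJ/min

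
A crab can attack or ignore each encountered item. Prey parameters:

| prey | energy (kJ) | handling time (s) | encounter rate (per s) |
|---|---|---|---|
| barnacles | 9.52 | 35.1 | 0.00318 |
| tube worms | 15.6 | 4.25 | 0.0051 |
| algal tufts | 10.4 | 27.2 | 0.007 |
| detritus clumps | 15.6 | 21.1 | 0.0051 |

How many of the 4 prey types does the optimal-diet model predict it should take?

4

Profitabilities (E/h, kJ/s): tube worms 3.67, detritus clumps 0.739, algal tufts 0.382, barnacles 0.271. Add prey in this order while the next type's profitability exceeds the intake rate on those already taken.
Rate on top 1: 0.07787. detritus clumps: 0.739 > 0.07787 → include.
Rate on top 2: 0.1409. algal tufts: 0.382 > 0.1409 → include.
Rate on top 3: 0.1757. barnacles: 0.271 > 0.1757 → include.
Optimal diet: tube worms, detritus clumps, algal tufts, barnacles — 4 of 4 types.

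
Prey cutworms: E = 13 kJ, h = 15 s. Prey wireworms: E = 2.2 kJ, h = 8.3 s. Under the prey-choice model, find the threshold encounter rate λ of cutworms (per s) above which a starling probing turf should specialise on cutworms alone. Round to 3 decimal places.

0.029 per s

At the threshold, the rate on cutworms alone equals the profitability of wireworms: λ·13/(1 + λ·15) = 2.2/8.3 = 0.2651.
Rearranging, λ(13 − 0.2651×15) = 0.2651, so λ = 0.2651/9.024 = 0.02937 per s.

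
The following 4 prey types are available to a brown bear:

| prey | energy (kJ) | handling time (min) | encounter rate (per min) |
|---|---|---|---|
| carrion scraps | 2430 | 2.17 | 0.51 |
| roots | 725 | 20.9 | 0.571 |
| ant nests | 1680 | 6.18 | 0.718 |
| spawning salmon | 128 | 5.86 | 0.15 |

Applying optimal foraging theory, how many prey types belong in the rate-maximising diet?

1

Profitabilities (E/h, kJ/min): carrion scraps 1.12e+03, ant nests 272, roots 34.7, spawning salmon 21.8. Add prey in this order while the next type's profitability exceeds the intake rate on those already taken.
Rate on top 1: 588.3. ant nests: 272 < 588.3 → exclude; stop.
Optimal diet: carrion scraps — 1 of 4 types.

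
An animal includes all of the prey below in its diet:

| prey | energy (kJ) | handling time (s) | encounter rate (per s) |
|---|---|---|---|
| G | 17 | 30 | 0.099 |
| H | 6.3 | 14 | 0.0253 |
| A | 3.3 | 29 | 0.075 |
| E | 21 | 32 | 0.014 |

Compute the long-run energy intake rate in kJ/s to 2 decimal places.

0.34 kJ/s

R = Σλ_iE_i / (1 + Σλ_ih_i)
Numerator: 0.099×17 + 0.0253×6.3 + 0.075×3.3 + 0.014×21 = 2.384
Denominator: 1 + 0.099×30 + 0.0253×14 + 0.075×29 + 0.014×32 = 6.947
R = 2.384/6.947 = 0.3431 kJ/s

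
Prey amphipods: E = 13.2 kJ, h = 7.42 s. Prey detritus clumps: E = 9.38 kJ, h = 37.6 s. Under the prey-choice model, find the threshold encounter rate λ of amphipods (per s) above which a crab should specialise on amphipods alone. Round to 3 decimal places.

0.022 per s

The zero-one rule: include detritus clumps iff E₂/h₂ > λE₁/(1+λh₁). Equality gives the switch point.
λE₁h₂ = E₂ + λE₂h₁ ⇒ λ = E₂/(E₁h₂ − E₂h₁) = 9.38/(496.3 − 69.6) = 0.02198 per s.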